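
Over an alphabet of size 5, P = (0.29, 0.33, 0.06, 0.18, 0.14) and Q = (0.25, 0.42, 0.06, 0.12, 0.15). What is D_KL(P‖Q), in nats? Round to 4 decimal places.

D(P‖Q) = Σ p·ln(p/q).
  0.29·ln(0.29/0.25) = 0.04304
  0.33·ln(0.33/0.42) = -0.07958
  0.06·ln(0.06/0.06) = 0.00000
  0.18·ln(0.18/0.12) = 0.07298
  0.14·ln(0.14/0.15) = -0.00966
D(P‖Q) = 0.0268 nats.

0.0268 nats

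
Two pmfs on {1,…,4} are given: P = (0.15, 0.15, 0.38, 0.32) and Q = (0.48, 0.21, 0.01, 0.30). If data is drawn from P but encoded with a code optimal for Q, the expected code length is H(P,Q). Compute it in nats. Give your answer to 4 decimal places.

H(P,Q) = −Σ p·ln q.
  −0.15·ln(0.48) = 0.11010
  −0.15·ln(0.21) = 0.23410
  −0.38·ln(0.01) = 1.74996
  −0.32·ln(0.30) = 0.38527
H(P,Q) = 2.4794 nats.

2.4794 nats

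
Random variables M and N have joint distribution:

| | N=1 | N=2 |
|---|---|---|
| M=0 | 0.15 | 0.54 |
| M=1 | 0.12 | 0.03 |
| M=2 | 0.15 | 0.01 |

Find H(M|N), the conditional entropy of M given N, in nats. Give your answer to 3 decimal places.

0.627 nats

Marginals: p(M) = (0.6900, 0.1500, 0.1600), p(N) = (0.4200, 0.5800).
H(M|N) = Σ p(N) · H(M|N=·).
  N=1: p=0.4200, H(M|N=1) = 1.0934
  N=2: p=0.5800, H(M|N=2) = 0.2897
Weighted sum = 0.627 nats.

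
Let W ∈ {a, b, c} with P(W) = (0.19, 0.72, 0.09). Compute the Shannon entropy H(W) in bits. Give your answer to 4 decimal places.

1.1091 bits

H(W) = −Σ p·log₂ p.
  −(0.19)·log₂(0.19) = 0.45523
  −(0.72)·log₂(0.72) = 0.34123
  −(0.09)·log₂(0.09) = 0.31265
Sum: 0.45523 + 0.34123 + 0.31265 = 1.1091 bits.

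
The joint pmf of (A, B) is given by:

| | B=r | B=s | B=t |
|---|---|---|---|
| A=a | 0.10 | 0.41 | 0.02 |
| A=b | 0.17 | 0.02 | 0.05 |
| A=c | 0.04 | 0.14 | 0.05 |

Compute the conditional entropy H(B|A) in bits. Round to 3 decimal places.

1.068 bits

Marginals: p(A) = (0.5300, 0.2400, 0.2300), p(B) = (0.3100, 0.5700, 0.1200).
H(B|A) = Σ p(A) · H(B|A=·).
  A=a: p=0.5300, H(B|A=a) = 0.9189
  A=b: p=0.2400, H(B|A=b) = 1.1226
  A=c: p=0.2300, H(B|A=c) = 1.3534
Weighted sum = 1.068 bits.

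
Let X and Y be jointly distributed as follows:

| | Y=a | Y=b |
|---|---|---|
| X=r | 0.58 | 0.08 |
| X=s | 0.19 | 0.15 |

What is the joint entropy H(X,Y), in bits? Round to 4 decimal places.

1.6131 bits

H(X,Y) = −Σ p(x,y)·log₂ p(x,y) over all 4 cells.
  cell (r,a): −0.58·log₂0.58 = 0.45581
  cell (r,b): −0.08·log₂0.08 = 0.29151
  cell (s,a): −0.19·log₂0.19 = 0.45523
  cell (s,b): −0.15·log₂0.15 = 0.41054
Sum = 1.6131 bits.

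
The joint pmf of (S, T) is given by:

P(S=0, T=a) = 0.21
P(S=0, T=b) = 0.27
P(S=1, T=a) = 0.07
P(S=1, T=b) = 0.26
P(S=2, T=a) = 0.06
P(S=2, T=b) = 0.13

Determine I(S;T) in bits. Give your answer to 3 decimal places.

Marginals: p(S) = (0.4800, 0.3300, 0.1900), p(T) = (0.3400, 0.6600).
I(S;T) = Σ p(x,y)·log₂[p(x,y)/(p(x)p(y))].
  (0,a): 0.21·log₂(1.2868) = 0.0764
  (0,b): 0.27·log₂(0.8523) = -0.0623
  (1,a): 0.07·log₂(0.6239) = -0.0476
  (1,b): 0.26·log₂(1.1938) = 0.0664
  (2,a): 0.06·log₂(0.9288) = -0.0064
  (2,b): 0.13·log₂(1.0367) = 0.0068
Sum = 0.033 bits.

0.033 bits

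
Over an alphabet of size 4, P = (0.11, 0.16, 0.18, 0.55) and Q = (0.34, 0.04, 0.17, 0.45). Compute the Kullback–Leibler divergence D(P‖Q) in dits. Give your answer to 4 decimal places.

D(P‖Q) = Σ p·log₁₀(p/q).
  0.11·log₁₀(0.11/0.34) = -0.05391
  0.16·log₁₀(0.16/0.04) = 0.09633
  0.18·log₁₀(0.18/0.17) = 0.00447
  0.55·log₁₀(0.55/0.45) = 0.04793
D(P‖Q) = 0.0948 dits.

0.0948 dits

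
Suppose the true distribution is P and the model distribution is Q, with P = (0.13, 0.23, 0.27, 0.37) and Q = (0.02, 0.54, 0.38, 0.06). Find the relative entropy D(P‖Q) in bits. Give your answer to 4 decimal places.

0.9058 bits

D(P‖Q) = Σ p·log₂(p/q).
  0.13·log₂(0.13/0.02) = 0.35106
  0.23·log₂(0.23/0.54) = -0.28320
  0.27·log₂(0.27/0.38) = -0.13312
  0.37·log₂(0.37/0.06) = 0.97106
D(P‖Q) = 0.9058 bits.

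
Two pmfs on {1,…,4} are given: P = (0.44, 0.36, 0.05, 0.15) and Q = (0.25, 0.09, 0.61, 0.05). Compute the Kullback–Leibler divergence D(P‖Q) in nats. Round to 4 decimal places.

D(P‖Q) = Σ p·ln(p/q).
  0.44·ln(0.44/0.25) = 0.24874
  0.36·ln(0.36/0.09) = 0.49907
  0.05·ln(0.05/0.61) = -0.12507
  0.15·ln(0.15/0.05) = 0.16479
D(P‖Q) = 0.7875 nats.

0.7875 nats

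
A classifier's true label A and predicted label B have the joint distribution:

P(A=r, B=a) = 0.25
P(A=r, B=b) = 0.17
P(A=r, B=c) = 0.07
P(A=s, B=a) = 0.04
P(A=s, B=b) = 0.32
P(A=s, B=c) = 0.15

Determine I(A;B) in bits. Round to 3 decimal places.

0.177 bits

Marginals: p(A) = (0.4900, 0.5100), p(B) = (0.2900, 0.4900, 0.2200).
I(A;B) = H(A) + H(B) − H(A,B).
H(A) = 0.9997, H(B) = 1.5028, H(A,B) = 2.3255.
I(A;B) = 0.9997 + 1.5028 − 2.3255 = 0.177 bits.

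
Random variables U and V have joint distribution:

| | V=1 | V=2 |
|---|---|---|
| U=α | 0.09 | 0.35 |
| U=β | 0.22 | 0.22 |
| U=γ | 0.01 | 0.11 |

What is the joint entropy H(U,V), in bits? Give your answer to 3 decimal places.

H(U,V) = −Σ p(x,y)·log₂ p(x,y) over all 6 cells.
  cell (α,1): −0.09·log₂0.09 = 0.3127
  cell (α,2): −0.35·log₂0.35 = 0.5301
  cell (β,1): −0.22·log₂0.22 = 0.4806
  cell (β,2): −0.22·log₂0.22 = 0.4806
  cell (γ,1): −0.01·log₂0.01 = 0.0664
  cell (γ,2): −0.11·log₂0.11 = 0.3503
Sum = 2.221 bits.

2.221 bits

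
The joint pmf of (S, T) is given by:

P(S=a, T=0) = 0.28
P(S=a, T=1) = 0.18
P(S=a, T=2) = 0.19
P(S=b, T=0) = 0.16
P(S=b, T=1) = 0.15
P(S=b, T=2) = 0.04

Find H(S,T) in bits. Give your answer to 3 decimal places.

2.434 bits

H(S,T) = −Σ p(x,y)·log₂ p(x,y) over all 6 cells.
  cell (a,0): −0.28·log₂0.28 = 0.5142
  cell (a,1): −0.18·log₂0.18 = 0.4453
  cell (a,2): −0.19·log₂0.19 = 0.4552
  cell (b,0): −0.16·log₂0.16 = 0.4230
  cell (b,1): −0.15·log₂0.15 = 0.4105
  cell (b,2): −0.04·log₂0.04 = 0.1858
Sum = 2.434 bits.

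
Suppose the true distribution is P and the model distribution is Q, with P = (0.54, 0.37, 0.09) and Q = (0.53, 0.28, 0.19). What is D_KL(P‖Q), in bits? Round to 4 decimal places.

0.0663 bits

D(P‖Q) = Σ p·log₂(p/q).
  0.54·log₂(0.54/0.53) = 0.01456
  0.37·log₂(0.37/0.28) = 0.14878
  0.09·log₂(0.09/0.19) = -0.09702
D(P‖Q) = 0.0663 bits.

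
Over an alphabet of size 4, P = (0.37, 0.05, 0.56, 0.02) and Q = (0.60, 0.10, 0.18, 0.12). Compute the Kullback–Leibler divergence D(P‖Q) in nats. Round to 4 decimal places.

0.3862 nats

D(P‖Q) = Σ p·ln(p/q).
  0.37·ln(0.37/0.60) = -0.17887
  0.05·ln(0.05/0.10) = -0.03466
  0.56·ln(0.56/0.18) = 0.63559
  0.02·ln(0.02/0.12) = -0.03584
D(P‖Q) = 0.3862 nats.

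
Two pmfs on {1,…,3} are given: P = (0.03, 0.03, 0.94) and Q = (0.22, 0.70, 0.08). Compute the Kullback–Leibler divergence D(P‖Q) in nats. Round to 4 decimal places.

D(P‖Q) = Σ p·ln(p/q).
  0.03·ln(0.03/0.22) = -0.05977
  0.03·ln(0.03/0.70) = -0.09450
  0.94·ln(0.94/0.08) = 2.31602
D(P‖Q) = 2.1618 nats.

2.1618 nats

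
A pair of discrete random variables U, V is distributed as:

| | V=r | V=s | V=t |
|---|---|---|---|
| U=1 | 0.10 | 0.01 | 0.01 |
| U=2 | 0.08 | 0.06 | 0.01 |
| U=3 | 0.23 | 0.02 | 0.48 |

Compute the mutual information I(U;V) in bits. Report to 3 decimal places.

0.274 bits

Marginals: p(U) = (0.1200, 0.1500, 0.7300), p(V) = (0.4100, 0.0900, 0.5000).
I(U;V) = H(U) + H(V) − H(U,V).
H(U) = 1.1091, H(V) = 1.3400, H(U,V) = 2.1754.
I(U;V) = 1.1091 + 1.3400 − 2.1754 = 0.274 bits.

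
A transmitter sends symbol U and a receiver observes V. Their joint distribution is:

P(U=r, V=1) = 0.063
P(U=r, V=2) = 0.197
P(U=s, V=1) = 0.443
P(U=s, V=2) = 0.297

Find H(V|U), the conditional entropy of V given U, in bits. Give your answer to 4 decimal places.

Marginals: p(U) = (0.2600, 0.7400), p(V) = (0.5060, 0.4940).
H(V|U) = Σ p(U) · H(V|U=·).
  U=r: p=0.2600, H(V|U=r) = 0.7989
  U=s: p=0.7400, H(V|U=s) = 0.9717
Weighted sum = 0.9268 bits.

0.9268 bits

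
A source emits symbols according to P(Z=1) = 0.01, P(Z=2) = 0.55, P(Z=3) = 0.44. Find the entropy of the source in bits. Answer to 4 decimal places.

H(Z) = −Σ p·log₂ p.
  −(0.01)·log₂(0.01) = 0.06644
  −(0.55)·log₂(0.55) = 0.47437
  −(0.44)·log₂(0.44) = 0.52115
Sum: 0.06644 + 0.47437 + 0.52115 = 1.0620 bits.

1.0620 bits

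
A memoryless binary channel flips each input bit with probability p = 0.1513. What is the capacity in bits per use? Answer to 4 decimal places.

0.3869 bits

Binary symmetric channel: C = 1 − h₂(ε) where h₂ is the binary entropy function.
h₂(0.1513) = −0.1513·log₂0.1513 − 0.8487·log₂0.8487 = 0.6131.
C = 1 − 0.6131 = 0.3869 bits per channel use.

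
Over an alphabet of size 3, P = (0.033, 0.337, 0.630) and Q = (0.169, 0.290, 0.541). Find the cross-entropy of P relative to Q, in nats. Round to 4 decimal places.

H(P,Q) = −Σ p·ln q.
  −0.033·ln(0.169) = 0.05867
  −0.337·ln(0.290) = 0.41716
  −0.630·ln(0.541) = 0.38703
H(P,Q) = 0.8629 nats.

0.8629 nats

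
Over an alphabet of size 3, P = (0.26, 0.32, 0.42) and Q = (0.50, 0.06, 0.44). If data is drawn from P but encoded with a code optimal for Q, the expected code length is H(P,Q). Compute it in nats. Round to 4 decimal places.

1.4253 nats

H(P,Q) = −Σ p·ln q.
  −0.26·ln(0.50) = 0.18022
  −0.32·ln(0.06) = 0.90029
  −0.42·ln(0.44) = 0.34481
H(P,Q) = 1.4253 nats.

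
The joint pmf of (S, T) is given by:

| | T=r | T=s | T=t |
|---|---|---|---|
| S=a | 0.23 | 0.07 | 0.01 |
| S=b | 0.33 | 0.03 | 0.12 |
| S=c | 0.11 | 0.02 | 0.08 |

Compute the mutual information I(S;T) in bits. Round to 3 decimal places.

Marginals: p(S) = (0.3100, 0.4800, 0.2100), p(T) = (0.6700, 0.1200, 0.2100).
I(S;T) = Σ p(x,y)·log₂[p(x,y)/(p(x)p(y))].
  (a,r): 0.23·log₂(1.1074) = 0.0338
  (a,s): 0.07·log₂(1.8817) = 0.0638
  (a,t): 0.01·log₂(0.1536) = -0.0270
  (b,r): 0.33·log₂(1.0261) = 0.0123
  (b,s): 0.03·log₂(0.5208) = -0.0282
  (b,t): 0.12·log₂(1.1905) = 0.0302
  (c,r): 0.11·log₂(0.7818) = -0.0391
  (c,s): 0.02·log₂(0.7937) = -0.0067
  (c,t): 0.08·log₂(1.8141) = 0.0687
Sum = 0.108 bits.

0.108 bits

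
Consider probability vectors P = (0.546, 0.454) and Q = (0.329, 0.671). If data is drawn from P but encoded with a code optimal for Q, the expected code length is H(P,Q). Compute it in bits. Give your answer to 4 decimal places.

1.1370 bits

H(P,Q) = −Σ p·log₂ q.
  −0.546·log₂(0.329) = 0.87570
  −0.454·log₂(0.671) = 0.26133
H(P,Q) = 1.1370 bits.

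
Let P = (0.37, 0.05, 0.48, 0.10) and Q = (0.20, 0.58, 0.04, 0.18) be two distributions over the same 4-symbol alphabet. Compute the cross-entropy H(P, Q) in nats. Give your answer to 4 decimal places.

H(P,Q) = −Σ p·ln q.
  −0.37·ln(0.20) = 0.59549
  −0.05·ln(0.58) = 0.02724
  −0.48·ln(0.04) = 1.54506
  −0.10·ln(0.18) = 0.17148
H(P,Q) = 2.3393 nats.

2.3393 nats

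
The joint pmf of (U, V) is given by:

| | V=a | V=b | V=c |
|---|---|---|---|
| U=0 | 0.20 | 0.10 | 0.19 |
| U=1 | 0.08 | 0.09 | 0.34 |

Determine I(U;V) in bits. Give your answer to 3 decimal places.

Marginals: p(U) = (0.4900, 0.5100), p(V) = (0.2800, 0.1900, 0.5300).
I(U;V) = Σ p(x,y)·log₂[p(x,y)/(p(x)p(y))].
  (0,a): 0.20·log₂(1.4577) = 0.1087
  (0,b): 0.10·log₂(1.0741) = 0.0103
  (0,c): 0.19·log₂(0.7316) = -0.0857
  (1,a): 0.08·log₂(0.5602) = -0.0669
  (1,b): 0.09·log₂(0.9288) = -0.0096
  (1,c): 0.34·log₂(1.2579) = 0.1125
Sum = 0.069 bits.

0.069 bits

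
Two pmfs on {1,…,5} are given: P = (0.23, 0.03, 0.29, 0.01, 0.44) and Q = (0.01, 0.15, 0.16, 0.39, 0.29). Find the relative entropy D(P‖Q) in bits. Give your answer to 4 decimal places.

1.4314 bits

D(P‖Q) = Σ p·log₂(p/q).
  0.23·log₂(0.23/0.01) = 1.04042
  0.03·log₂(0.03/0.15) = -0.06966
  0.29·log₂(0.29/0.16) = 0.24881
  0.01·log₂(0.01/0.39) = -0.05285
  0.44·log₂(0.44/0.29) = 0.26464
D(P‖Q) = 1.4314 bits.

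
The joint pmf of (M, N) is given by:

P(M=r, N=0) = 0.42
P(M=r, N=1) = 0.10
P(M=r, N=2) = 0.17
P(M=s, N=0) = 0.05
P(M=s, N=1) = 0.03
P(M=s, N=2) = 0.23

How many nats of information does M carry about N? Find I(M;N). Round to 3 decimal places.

0.117 nats

Marginals: p(M) = (0.6900, 0.3100), p(N) = (0.4700, 0.1300, 0.4000).
I(M;N) = Σ p(x,y)·ln[p(x,y)/(p(x)p(y))].
  (r,0): 0.42·ln(1.2951) = 0.1086
  (r,1): 0.10·ln(1.1148) = 0.0109
  (r,2): 0.17·ln(0.6159) = -0.0824
  (s,0): 0.05·ln(0.3432) = -0.0535
  (s,1): 0.03·ln(0.7444) = -0.0089
  (s,2): 0.23·ln(1.8548) = 0.1421
Sum = 0.117 nats.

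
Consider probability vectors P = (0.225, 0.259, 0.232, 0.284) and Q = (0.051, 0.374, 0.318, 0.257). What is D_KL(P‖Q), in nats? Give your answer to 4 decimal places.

D(P‖Q) = Σ p·ln(p/q).
  0.225·ln(0.225/0.051) = 0.33396
  0.259·ln(0.259/0.374) = -0.09516
  0.232·ln(0.232/0.318) = -0.07315
  0.284·ln(0.284/0.257) = 0.02837
D(P‖Q) = 0.1940 nats.

0.1940 nats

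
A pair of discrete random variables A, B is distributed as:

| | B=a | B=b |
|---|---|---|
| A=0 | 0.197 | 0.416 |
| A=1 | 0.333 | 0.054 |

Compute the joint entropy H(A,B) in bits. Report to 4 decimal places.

1.7438 bits

H(A,B) = −Σ p(x,y)·log₂ p(x,y) over all 4 cells.
  cell (0,a): −0.197·log₂0.197 = 0.46172
  cell (0,b): −0.416·log₂0.416 = 0.52638
  cell (1,a): −0.333·log₂0.333 = 0.52827
  cell (1,b): −0.054·log₂0.054 = 0.22739
Sum = 1.7438 bits.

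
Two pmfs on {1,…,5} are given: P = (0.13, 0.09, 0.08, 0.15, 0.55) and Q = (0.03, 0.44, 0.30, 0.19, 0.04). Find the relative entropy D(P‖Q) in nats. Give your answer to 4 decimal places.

D(P‖Q) = Σ p·ln(p/q).
  0.13·ln(0.13/0.03) = 0.19062
  0.09·ln(0.09/0.44) = -0.14283
  0.08·ln(0.08/0.30) = -0.10574
  0.15·ln(0.15/0.19) = -0.03546
  0.55·ln(0.55/0.04) = 1.44157
D(P‖Q) = 1.3482 nats.

1.3482 nats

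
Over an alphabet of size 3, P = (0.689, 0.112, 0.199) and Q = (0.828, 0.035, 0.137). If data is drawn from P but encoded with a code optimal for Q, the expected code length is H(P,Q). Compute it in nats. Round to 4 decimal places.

0.9011 nats

H(P,Q) = −Σ p·ln q.
  −0.689·ln(0.828) = 0.13004
  −0.112·ln(0.035) = 0.37547
  −0.199·ln(0.137) = 0.39557
H(P,Q) = 0.9011 nats.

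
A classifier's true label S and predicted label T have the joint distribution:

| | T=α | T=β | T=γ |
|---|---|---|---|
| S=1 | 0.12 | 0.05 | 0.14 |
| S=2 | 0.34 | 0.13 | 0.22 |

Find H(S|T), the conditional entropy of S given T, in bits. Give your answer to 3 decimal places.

0.881 bits

Chain rule: H(S|T) = H(S,T) − H(T).
Marginals: p(S) = (0.3100, 0.6900), p(T) = (0.4600, 0.1800, 0.3600).
H(S,T) = 2.3727 bits; H(T) = 1.4913 bits.
H(S|T) = 2.3727 − 1.4913 = 0.881 bits.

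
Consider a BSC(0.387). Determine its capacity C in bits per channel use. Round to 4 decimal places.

Binary symmetric channel: C = 1 − h₂(ε) where h₂ is the binary entropy function.
h₂(0.387) = −0.387·log₂0.387 − 0.613·log₂0.613 = 0.9628.
C = 1 − 0.9628 = 0.0372 bits per channel use.

0.0372 bits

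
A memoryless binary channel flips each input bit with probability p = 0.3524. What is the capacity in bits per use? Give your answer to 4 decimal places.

0.0638 bits

Binary symmetric channel: C = 1 − h₂(ε) where h₂ is the binary entropy function.
h₂(0.3524) = −0.3524·log₂0.3524 − 0.6476·log₂0.6476 = 0.9362.
C = 1 − 0.9362 = 0.0638 bits per channel use.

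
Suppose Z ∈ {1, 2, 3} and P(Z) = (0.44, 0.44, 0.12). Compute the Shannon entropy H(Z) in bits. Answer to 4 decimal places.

1.4094 bits

H(Z) = −Σ p·log₂ p.
  −(0.44)·log₂(0.44) = 0.52115
  −(0.44)·log₂(0.44) = 0.52115
  −(0.12)·log₂(0.12) = 0.36707
Sum: 0.52115 + 0.52115 + 0.36707 = 1.4094 bits.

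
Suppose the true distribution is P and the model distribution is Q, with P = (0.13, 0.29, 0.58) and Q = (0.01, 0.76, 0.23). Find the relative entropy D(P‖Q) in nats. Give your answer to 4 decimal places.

D(P‖Q) = Σ p·ln(p/q).
  0.13·ln(0.13/0.01) = 0.33344
  0.29·ln(0.29/0.76) = -0.27940
  0.58·ln(0.58/0.23) = 0.53647
D(P‖Q) = 0.5905 nats.

0.5905 nats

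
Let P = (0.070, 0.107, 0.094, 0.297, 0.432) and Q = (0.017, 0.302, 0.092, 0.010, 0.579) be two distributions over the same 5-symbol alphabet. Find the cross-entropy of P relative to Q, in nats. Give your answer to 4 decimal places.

2.2414 nats

H(P,Q) = −Σ p·ln q.
  −0.070·ln(0.017) = 0.28522
  −0.107·ln(0.302) = 0.12811
  −0.094·ln(0.092) = 0.22428
  −0.297·ln(0.010) = 1.36774
  −0.432·ln(0.579) = 0.23607
H(P,Q) = 2.2414 nats.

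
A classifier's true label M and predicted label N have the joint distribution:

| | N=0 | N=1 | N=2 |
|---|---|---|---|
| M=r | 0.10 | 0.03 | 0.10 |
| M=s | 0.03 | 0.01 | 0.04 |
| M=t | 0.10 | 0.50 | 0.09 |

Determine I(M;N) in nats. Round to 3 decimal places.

Marginals: p(M) = (0.2300, 0.0800, 0.6900), p(N) = (0.2300, 0.5400, 0.2300).
I(M;N) = H(M) + H(N) − H(M,N).
H(M) = 0.7961, H(N) = 1.0088, H(M,N) = 1.6393.
I(M;N) = 0.7961 + 1.0088 − 1.6393 = 0.166 nats.

0.166 nats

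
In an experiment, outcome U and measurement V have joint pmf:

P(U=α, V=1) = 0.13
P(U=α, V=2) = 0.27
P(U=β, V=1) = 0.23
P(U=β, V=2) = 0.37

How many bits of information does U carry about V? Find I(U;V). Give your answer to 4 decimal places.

Marginals: p(U) = (0.4000, 0.6000), p(V) = (0.3600, 0.6400).
I(U;V) = Σ p(x,y)·log₂[p(x,y)/(p(x)p(y))].
  (α,1): 0.13·log₂(0.9028) = -0.01918
  (α,2): 0.27·log₂(1.0547) = 0.02074
  (β,1): 0.23·log₂(1.0648) = 0.02084
  (β,2): 0.37·log₂(0.9635) = -0.01982
Sum = 0.0026 bits.

0.0026 bits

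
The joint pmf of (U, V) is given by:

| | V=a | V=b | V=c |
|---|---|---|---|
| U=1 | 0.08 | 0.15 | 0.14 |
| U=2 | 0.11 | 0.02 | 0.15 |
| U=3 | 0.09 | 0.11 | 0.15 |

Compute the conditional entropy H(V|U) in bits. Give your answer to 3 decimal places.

Chain rule: H(V|U) = H(U,V) − H(U).
Marginals: p(U) = (0.3700, 0.2800, 0.3500), p(V) = (0.2800, 0.2800, 0.4400).
H(U,V) = 3.0464 bits; H(U) = 1.5751 bits.
H(V|U) = 3.0464 − 1.5751 = 1.471 bits.

1.471 bits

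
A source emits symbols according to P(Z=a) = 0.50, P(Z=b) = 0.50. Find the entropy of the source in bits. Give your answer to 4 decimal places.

H(Z) = −Σ p·log₂ p.
  −(0.50)·log₂(0.50) = 0.50000
  −(0.50)·log₂(0.50) = 0.50000
Sum: 0.50000 + 0.50000 = 1.0000 bits.

1.0000 bits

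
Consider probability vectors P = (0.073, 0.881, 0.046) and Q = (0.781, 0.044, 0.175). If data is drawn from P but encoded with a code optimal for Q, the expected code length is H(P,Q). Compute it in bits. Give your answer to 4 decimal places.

4.1118 bits

H(P,Q) = −Σ p·log₂ q.
  −0.073·log₂(0.781) = 0.02603
  −0.881·log₂(0.044) = 3.97010
  −0.046·log₂(0.175) = 0.11567
H(P,Q) = 4.1118 bits.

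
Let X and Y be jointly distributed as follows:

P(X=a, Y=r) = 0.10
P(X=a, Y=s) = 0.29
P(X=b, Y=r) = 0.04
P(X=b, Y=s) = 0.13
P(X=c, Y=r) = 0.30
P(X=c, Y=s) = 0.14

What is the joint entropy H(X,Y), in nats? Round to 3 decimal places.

H(X,Y) = −Σ p(x,y)·ln p(x,y) over all 6 cells.
  cell (a,r): −0.10·ln0.10 = 0.2303
  cell (a,s): −0.29·ln0.29 = 0.3590
  cell (b,r): −0.04·ln0.04 = 0.1288
  cell (b,s): −0.13·ln0.13 = 0.2652
  cell (c,r): −0.30·ln0.30 = 0.3612
  cell (c,s): −0.14·ln0.14 = 0.2753
Sum = 1.620 nats.

1.620 nats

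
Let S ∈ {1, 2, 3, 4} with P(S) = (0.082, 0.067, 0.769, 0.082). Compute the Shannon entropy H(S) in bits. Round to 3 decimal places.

1.144 bits

H(S) = −Σ p·log₂ p.
  −(0.082)·log₂(0.082) = 0.2959
  −(0.067)·log₂(0.067) = 0.2613
  −(0.769)·log₂(0.769) = 0.2914
  −(0.082)·log₂(0.082) = 0.2959
Sum: 0.2959 + 0.2613 + 0.2914 + 0.2959 = 1.144 bits.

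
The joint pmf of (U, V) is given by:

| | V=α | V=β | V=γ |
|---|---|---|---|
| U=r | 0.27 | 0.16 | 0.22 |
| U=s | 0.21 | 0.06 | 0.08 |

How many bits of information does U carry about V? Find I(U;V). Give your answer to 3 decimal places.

0.023 bits

Marginals: p(U) = (0.6500, 0.3500), p(V) = (0.4800, 0.2200, 0.3000).
I(U;V) = H(U) + H(V) − H(U,V).
H(U) = 0.9341, H(V) = 1.5099, H(U,V) = 2.4215.
I(U;V) = 0.9341 + 1.5099 − 2.4215 = 0.023 bits.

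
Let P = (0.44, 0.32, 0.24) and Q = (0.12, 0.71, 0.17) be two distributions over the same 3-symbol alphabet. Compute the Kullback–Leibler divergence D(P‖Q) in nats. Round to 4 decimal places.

0.3994 nats

D(P‖Q) = Σ p·ln(p/q).
  0.44·ln(0.44/0.12) = 0.57168
  0.32·ln(0.32/0.71) = -0.25502
  0.24·ln(0.24/0.17) = 0.08276
D(P‖Q) = 0.3994 nats.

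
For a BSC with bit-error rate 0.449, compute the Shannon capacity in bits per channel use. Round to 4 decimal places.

Binary symmetric channel: C = 1 − h₂(ε) where h₂ is the binary entropy function.
h₂(0.449) = −0.449·log₂0.449 − 0.551·log₂0.551 = 0.9925.
C = 1 − 0.9925 = 0.0075 bits per channel use.

0.0075 bits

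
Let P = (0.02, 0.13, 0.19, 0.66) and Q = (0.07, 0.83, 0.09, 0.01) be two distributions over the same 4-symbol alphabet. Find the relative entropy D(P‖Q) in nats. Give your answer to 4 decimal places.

D(P‖Q) = Σ p·ln(p/q).
  0.02·ln(0.02/0.07) = -0.02506
  0.13·ln(0.13/0.83) = -0.24101
  0.19·ln(0.19/0.09) = 0.14197
  0.66·ln(0.66/0.01) = 2.76517
D(P‖Q) = 2.6411 nats.

2.6411 nats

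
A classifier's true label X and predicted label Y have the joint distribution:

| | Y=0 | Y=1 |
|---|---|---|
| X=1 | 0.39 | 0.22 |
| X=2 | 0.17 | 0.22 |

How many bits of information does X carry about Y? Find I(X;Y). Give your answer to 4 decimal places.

Marginals: p(X) = (0.6100, 0.3900), p(Y) = (0.5600, 0.4400).
I(X;Y) = Σ p(x,y)·log₂[p(x,y)/(p(x)p(y))].
  (1,0): 0.39·log₂(1.1417) = 0.07455
  (1,1): 0.22·log₂(0.8197) = -0.06311
  (2,0): 0.17·log₂(0.7784) = -0.06144
  (2,1): 0.22·log₂(1.2821) = 0.07886
Sum = 0.0289 bits.

0.0289 bits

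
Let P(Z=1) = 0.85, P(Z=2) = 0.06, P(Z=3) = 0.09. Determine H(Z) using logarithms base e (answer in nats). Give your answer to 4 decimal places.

0.5237 nats

H(Z) = −Σ p·ln p.
  −(0.85)·ln(0.85) = 0.13814
  −(0.06)·ln(0.06) = 0.16880
  −(0.09)·ln(0.09) = 0.21672
Sum: 0.13814 + 0.16880 + 0.21672 = 0.5237 nats.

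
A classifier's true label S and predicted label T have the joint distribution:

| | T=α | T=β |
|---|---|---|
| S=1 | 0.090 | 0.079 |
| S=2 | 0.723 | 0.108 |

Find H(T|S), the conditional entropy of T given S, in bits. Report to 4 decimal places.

Marginals: p(S) = (0.1690, 0.8310), p(T) = (0.8130, 0.1870).
H(T|S) = Σ p(S) · H(T|S=·).
  S=1: p=0.1690, H(T|S=1) = 0.9969
  S=2: p=0.8310, H(T|S=2) = 0.5573
Weighted sum = 0.6316 bits.

0.6316 bits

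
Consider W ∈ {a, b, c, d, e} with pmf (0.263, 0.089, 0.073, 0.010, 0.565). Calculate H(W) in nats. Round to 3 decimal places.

1.126 nats

H(W) = −Σ p·ln p.
  −(0.263)·ln(0.263) = 0.3513
  −(0.089)·ln(0.089) = 0.2153
  −(0.073)·ln(0.073) = 0.1911
  −(0.010)·ln(0.010) = 0.0461
  −(0.565)·ln(0.565) = 0.3226
Sum: 0.3513 + 0.2153 + 0.1911 + 0.0461 + 0.3226 = 1.126 nats.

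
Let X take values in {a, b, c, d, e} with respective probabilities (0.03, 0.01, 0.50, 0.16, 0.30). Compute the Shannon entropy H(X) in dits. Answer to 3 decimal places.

H(X) = −Σ p·log₁₀ p.
  −(0.03)·log₁₀(0.03) = 0.0457
  −(0.01)·log₁₀(0.01) = 0.0200
  −(0.50)·log₁₀(0.50) = 0.1505
  −(0.16)·log₁₀(0.16) = 0.1273
  −(0.30)·log₁₀(0.30) = 0.1569
Sum: 0.0457 + 0.0200 + 0.1505 + 0.1273 + 0.1569 = 0.500 dits.

0.500 dits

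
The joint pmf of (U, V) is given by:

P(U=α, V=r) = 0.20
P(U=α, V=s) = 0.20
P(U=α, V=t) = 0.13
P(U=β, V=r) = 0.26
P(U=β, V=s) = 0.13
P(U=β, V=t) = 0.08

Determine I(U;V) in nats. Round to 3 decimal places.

0.016 nats

Marginals: p(U) = (0.5300, 0.4700), p(V) = (0.4600, 0.3300, 0.2100).
I(U;V) = H(U) + H(V) − H(U,V).
H(U) = 0.6913, H(V) = 1.0508, H(U,V) = 1.7265.
I(U;V) = 0.6913 + 1.0508 − 1.7265 = 0.016 nats.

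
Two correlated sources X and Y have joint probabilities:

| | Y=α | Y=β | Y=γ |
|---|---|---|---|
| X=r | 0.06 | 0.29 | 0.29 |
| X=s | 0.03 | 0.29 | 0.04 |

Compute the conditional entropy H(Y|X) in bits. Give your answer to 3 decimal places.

Chain rule: H(Y|X) = H(X,Y) − H(X).
Marginals: p(X) = (0.6400, 0.3600), p(Y) = (0.0900, 0.5800, 0.3300).
H(X,Y) = 2.1348 bits; H(X) = 0.9427 bits.
H(Y|X) = 2.1348 − 0.9427 = 1.192 bits.

1.192 bits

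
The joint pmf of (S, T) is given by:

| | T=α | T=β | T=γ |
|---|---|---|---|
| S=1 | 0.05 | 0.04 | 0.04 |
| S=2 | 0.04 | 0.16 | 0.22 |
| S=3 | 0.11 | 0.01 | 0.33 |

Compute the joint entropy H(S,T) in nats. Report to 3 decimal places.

1.817 nats

H(S,T) = −Σ p(x,y)·ln p(x,y) over all 9 cells.
  cell (1,α): −0.05·ln0.05 = 0.1498
  cell (1,β): −0.04·ln0.04 = 0.1288
  cell (1,γ): −0.04·ln0.04 = 0.1288
  cell (2,α): −0.04·ln0.04 = 0.1288
  cell (2,β): −0.16·ln0.16 = 0.2932
  cell (2,γ): −0.22·ln0.22 = 0.3331
  cell (3,α): −0.11·ln0.11 = 0.2428
  cell (3,β): −0.01·ln0.01 = 0.0461
  cell (3,γ): −0.33·ln0.33 = 0.3659
Sum = 1.817 nats.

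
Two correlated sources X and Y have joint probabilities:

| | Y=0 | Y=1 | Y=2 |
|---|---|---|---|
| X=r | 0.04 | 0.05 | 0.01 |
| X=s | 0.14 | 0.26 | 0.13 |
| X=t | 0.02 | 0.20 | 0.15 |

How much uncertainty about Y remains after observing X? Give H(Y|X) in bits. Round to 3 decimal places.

Chain rule: H(Y|X) = H(X,Y) − H(X).
Marginals: p(X) = (0.1000, 0.5300, 0.3700), p(Y) = (0.2000, 0.5100, 0.2900).
H(X,Y) = 2.7411 bits; H(X) = 1.3484 bits.
H(Y|X) = 2.7411 − 1.3484 = 1.393 bits.

1.393 bits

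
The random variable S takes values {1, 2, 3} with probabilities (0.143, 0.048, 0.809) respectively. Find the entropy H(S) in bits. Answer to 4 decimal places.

0.8589 bits

H(S) = −Σ p·log₂ p.
  −(0.143)·log₂(0.143) = 0.40125
  −(0.048)·log₂(0.048) = 0.21028
  −(0.809)·log₂(0.809) = 0.24738
Sum: 0.40125 + 0.21028 + 0.24738 = 0.8589 bits.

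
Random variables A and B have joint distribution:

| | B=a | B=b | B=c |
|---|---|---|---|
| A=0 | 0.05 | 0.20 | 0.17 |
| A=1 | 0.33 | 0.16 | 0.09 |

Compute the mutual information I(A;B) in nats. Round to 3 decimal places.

Marginals: p(A) = (0.4200, 0.5800), p(B) = (0.3800, 0.3600, 0.2600).
I(A;B) = Σ p(x,y)·ln[p(x,y)/(p(x)p(y))].
  (0,a): 0.05·ln(0.3133) = -0.0580
  (0,b): 0.20·ln(1.3228) = 0.0559
  (0,c): 0.17·ln(1.5568) = 0.0752
  (1,a): 0.33·ln(1.4973) = 0.1332
  (1,b): 0.16·ln(0.7663) = -0.0426
  (1,c): 0.09·ln(0.5968) = -0.0465
Sum = 0.117 nats.

0.117 nats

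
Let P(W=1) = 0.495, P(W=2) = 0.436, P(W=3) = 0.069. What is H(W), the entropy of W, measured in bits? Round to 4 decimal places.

H(W) = −Σ p·log₂ p.
  −(0.495)·log₂(0.495) = 0.50218
  −(0.436)·log₂(0.436) = 0.52215
  −(0.069)·log₂(0.069) = 0.26615
Sum: 0.50218 + 0.52215 + 0.26615 = 1.2905 bits.

1.2905 bits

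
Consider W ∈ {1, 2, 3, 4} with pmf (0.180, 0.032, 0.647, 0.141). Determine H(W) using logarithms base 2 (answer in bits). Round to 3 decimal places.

1.409 bits

H(W) = −Σ p·log₂ p.
  −(0.180)·log₂(0.180) = 0.4453
  −(0.032)·log₂(0.032) = 0.1589
  −(0.647)·log₂(0.647) = 0.4064
  −(0.141)·log₂(0.141) = 0.3985
Sum: 0.4453 + 0.1589 + 0.4064 + 0.3985 = 1.409 bits.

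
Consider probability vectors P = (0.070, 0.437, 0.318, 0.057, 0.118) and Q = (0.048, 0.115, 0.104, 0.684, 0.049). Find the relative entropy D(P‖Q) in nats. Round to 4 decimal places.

0.9273 nats

D(P‖Q) = Σ p·ln(p/q).
  0.070·ln(0.070/0.048) = 0.02641
  0.437·ln(0.437/0.115) = 0.58340
  0.318·ln(0.318/0.104) = 0.35542
  0.057·ln(0.057/0.684) = -0.14164
  0.118·ln(0.118/0.049) = 0.10371
D(P‖Q) = 0.9273 nats.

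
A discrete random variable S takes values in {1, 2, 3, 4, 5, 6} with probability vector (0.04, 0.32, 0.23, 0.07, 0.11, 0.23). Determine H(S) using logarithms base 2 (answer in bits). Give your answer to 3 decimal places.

2.306 bits

H(S) = −Σ p·log₂ p.
  −(0.04)·log₂(0.04) = 0.1858
  −(0.32)·log₂(0.32) = 0.5260
  −(0.23)·log₂(0.23) = 0.4877
  −(0.07)·log₂(0.07) = 0.2686
  −(0.11)·log₂(0.11) = 0.3503
  −(0.23)·log₂(0.23) = 0.4877
Sum: 0.1858 + 0.5260 + 0.4877 + 0.2686 + 0.3503 + 0.4877 = 2.306 bits.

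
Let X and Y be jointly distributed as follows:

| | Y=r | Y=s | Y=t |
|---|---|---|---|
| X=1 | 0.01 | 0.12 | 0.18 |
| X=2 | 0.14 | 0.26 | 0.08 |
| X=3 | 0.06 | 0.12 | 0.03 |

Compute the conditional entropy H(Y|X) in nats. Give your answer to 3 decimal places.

Marginals: p(X) = (0.3100, 0.4800, 0.2100), p(Y) = (0.2100, 0.5000, 0.2900).
H(Y|X) = Σ p(X) · H(Y|X=·).
  X=1: p=0.3100, H(Y|X=1) = 0.7938
  X=2: p=0.4800, H(Y|X=2) = 0.9901
  X=3: p=0.2100, H(Y|X=3) = 0.9557
Weighted sum = 0.922 nats.

0.922 nats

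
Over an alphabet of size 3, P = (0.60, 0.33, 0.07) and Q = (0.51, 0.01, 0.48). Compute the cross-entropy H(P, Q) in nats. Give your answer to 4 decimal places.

1.9751 nats

H(P,Q) = −Σ p·ln q.
  −0.60·ln(0.51) = 0.40401
  −0.33·ln(0.01) = 1.51971
  −0.07·ln(0.48) = 0.05138
H(P,Q) = 1.9751 nats.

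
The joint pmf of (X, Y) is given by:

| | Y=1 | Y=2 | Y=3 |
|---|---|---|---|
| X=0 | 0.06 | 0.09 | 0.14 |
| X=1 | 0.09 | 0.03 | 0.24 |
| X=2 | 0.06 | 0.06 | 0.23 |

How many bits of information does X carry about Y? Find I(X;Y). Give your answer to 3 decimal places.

0.045 bits

Marginals: p(X) = (0.2900, 0.3600, 0.3500), p(Y) = (0.2100, 0.1800, 0.6100).
I(X;Y) = Σ p(x,y)·log₂[p(x,y)/(p(x)p(y))].
  (0,1): 0.06·log₂(0.9852) = -0.0013
  (0,2): 0.09·log₂(1.7241) = 0.0707
  (0,3): 0.14·log₂(0.7914) = -0.0473
  (1,1): 0.09·log₂(1.1905) = 0.0226
  (1,2): 0.03·log₂(0.4630) = -0.0333
  (1,3): 0.24·log₂(1.0929) = 0.0308
  (2,1): 0.06·log₂(0.8163) = -0.0176
  (2,2): 0.06·log₂(0.9524) = -0.0042
  (2,3): 0.23·log₂(1.0773) = 0.0247
Sum = 0.045 bits.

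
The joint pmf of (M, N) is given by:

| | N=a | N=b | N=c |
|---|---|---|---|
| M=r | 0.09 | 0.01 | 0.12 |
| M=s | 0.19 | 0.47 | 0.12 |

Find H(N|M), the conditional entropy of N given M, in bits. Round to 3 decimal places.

Marginals: p(M) = (0.2200, 0.7800), p(N) = (0.2800, 0.4800, 0.2400).
H(N|M) = Σ p(M) · H(N|M=·).
  M=r: p=0.2200, H(N|M=r) = 1.2072
  M=s: p=0.7800, H(N|M=s) = 1.3521
Weighted sum = 1.320 bits.

1.320 bits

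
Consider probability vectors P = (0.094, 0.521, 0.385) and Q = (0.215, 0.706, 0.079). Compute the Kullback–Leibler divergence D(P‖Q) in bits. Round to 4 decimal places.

D(P‖Q) = Σ p·log₂(p/q).
  0.094·log₂(0.094/0.215) = -0.11220
  0.521·log₂(0.521/0.706) = -0.22840
  0.385·log₂(0.385/0.079) = 0.87970
D(P‖Q) = 0.5391 bits.

0.5391 bits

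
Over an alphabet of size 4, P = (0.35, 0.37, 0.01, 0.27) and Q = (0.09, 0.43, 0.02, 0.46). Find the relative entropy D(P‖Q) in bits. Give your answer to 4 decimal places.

0.3880 bits

D(P‖Q) = Σ p·log₂(p/q).
  0.35·log₂(0.35/0.09) = 0.68578
  0.37·log₂(0.37/0.43) = -0.08022
  0.01·log₂(0.01/0.02) = -0.01000
  0.27·log₂(0.27/0.46) = -0.20754
D(P‖Q) = 0.3880 bits.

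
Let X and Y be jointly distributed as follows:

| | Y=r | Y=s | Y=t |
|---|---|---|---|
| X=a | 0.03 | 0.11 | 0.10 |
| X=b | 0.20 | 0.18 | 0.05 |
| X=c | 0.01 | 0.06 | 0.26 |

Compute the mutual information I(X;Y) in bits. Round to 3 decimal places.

0.322 bits

Marginals: p(X) = (0.2400, 0.4300, 0.3300), p(Y) = (0.2400, 0.3500, 0.4100).
I(X;Y) = Σ p(x,y)·log₂[p(x,y)/(p(x)p(y))].
  (a,r): 0.03·log₂(0.5208) = -0.0282
  (a,s): 0.11·log₂(1.3095) = 0.0428
  (a,t): 0.10·log₂(1.0163) = 0.0023
  (b,r): 0.20·log₂(1.9380) = 0.1909
  (b,s): 0.18·log₂(1.1960) = 0.0465
  (b,t): 0.05·log₂(0.2836) = -0.0909
  (c,r): 0.01·log₂(0.1263) = -0.0299
  (c,s): 0.06·log₂(0.5195) = -0.0567
  (c,t): 0.26·log₂(1.9217) = 0.2450
Sum = 0.322 bits.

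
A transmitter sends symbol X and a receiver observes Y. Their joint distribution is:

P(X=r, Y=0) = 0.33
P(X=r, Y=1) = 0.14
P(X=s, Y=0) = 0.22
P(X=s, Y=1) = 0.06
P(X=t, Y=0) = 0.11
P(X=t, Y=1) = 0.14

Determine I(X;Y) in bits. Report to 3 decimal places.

Marginals: p(X) = (0.4700, 0.2800, 0.2500), p(Y) = (0.6600, 0.3400).
I(X;Y) = H(X) + H(Y) − H(X,Y).
H(X) = 1.5262, H(Y) = 0.9248, H(X,Y) = 2.3964.
I(X;Y) = 1.5262 + 0.9248 − 2.3964 = 0.055 bits.

0.055 bits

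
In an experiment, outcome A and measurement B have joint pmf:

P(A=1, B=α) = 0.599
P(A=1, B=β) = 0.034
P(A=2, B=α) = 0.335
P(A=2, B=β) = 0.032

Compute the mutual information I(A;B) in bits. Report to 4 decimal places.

0.0030 bits

Marginals: p(A) = (0.6330, 0.3670), p(B) = (0.9340, 0.0660).
I(A;B) = Σ p(x,y)·log₂[p(x,y)/(p(x)p(y))].
  (1,α): 0.599·log₂(1.0132) = 0.01129
  (1,β): 0.034·log₂(0.8138) = -0.01011
  (2,α): 0.335·log₂(0.9773) = -0.01109
  (2,β): 0.032·log₂(1.3211) = 0.01286
Sum = 0.0030 bits.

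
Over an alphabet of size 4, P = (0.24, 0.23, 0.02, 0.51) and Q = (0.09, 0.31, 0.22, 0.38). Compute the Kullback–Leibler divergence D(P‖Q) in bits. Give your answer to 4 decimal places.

D(P‖Q) = Σ p·log₂(p/q).
  0.24·log₂(0.24/0.09) = 0.33961
  0.23·log₂(0.23/0.31) = -0.09905
  0.02·log₂(0.02/0.22) = -0.06919
  0.51·log₂(0.51/0.38) = 0.21649
D(P‖Q) = 0.3879 bits.

0.3879 bits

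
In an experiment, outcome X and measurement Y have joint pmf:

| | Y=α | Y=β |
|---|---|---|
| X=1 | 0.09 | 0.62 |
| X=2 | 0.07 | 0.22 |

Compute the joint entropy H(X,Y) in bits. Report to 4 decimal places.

H(X,Y) = −Σ p(x,y)·log₂ p(x,y) over all 4 cells.
  cell (1,α): −0.09·log₂0.09 = 0.31265
  cell (1,β): −0.62·log₂0.62 = 0.42759
  cell (2,α): −0.07·log₂0.07 = 0.26856
  cell (2,β): −0.22·log₂0.22 = 0.48057
Sum = 1.4894 bits.

1.4894 bits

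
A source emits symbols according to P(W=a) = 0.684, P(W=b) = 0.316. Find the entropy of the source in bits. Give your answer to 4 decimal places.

0.9000 bits

H(W) = −Σ p·log₂ p.
  −(0.684)·log₂(0.684) = 0.37479
  −(0.316)·log₂(0.316) = 0.52519
Sum: 0.37479 + 0.52519 = 0.9000 bits.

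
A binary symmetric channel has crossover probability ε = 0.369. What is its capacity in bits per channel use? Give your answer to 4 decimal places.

0.0501 bits

Binary symmetric channel: C = 1 − h₂(ε) where h₂ is the binary entropy function.
h₂(0.369) = −0.369·log₂0.369 − 0.631·log₂0.631 = 0.9499.
C = 1 − 0.9499 = 0.0501 bits per channel use.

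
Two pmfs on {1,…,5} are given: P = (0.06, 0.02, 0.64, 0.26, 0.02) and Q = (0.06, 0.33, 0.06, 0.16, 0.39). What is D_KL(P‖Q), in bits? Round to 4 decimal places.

2.2011 bits

D(P‖Q) = Σ p·log₂(p/q).
  0.06·log₂(0.06/0.06) = 0.00000
  0.02·log₂(0.02/0.33) = -0.08089
  0.64·log₂(0.64/0.06) = 2.18562
  0.26·log₂(0.26/0.16) = 0.18211
  0.02·log₂(0.02/0.39) = -0.08571
D(P‖Q) = 2.2011 bits.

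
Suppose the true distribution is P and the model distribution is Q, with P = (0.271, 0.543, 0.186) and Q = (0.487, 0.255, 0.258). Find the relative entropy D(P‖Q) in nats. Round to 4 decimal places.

0.1907 nats

D(P‖Q) = Σ p·ln(p/q).
  0.271·ln(0.271/0.487) = -0.15885
  0.543·ln(0.543/0.255) = 0.41042
  0.186·ln(0.186/0.258) = -0.06086
D(P‖Q) = 0.1907 nats.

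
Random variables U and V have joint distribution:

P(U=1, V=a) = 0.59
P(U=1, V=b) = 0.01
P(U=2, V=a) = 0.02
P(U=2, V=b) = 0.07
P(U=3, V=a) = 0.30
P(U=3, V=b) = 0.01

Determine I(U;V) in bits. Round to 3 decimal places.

0.231 bits

Marginals: p(U) = (0.6000, 0.0900, 0.3100), p(V) = (0.9100, 0.0900).
I(U;V) = Σ p(x,y)·log₂[p(x,y)/(p(x)p(y))].
  (1,a): 0.59·log₂(1.0806) = 0.0660
  (1,b): 0.01·log₂(0.1852) = -0.0243
  (2,a): 0.02·log₂(0.2442) = -0.0407
  (2,b): 0.07·log₂(8.6420) = 0.2178
  (3,a): 0.30·log₂(1.0635) = 0.0266
  (3,b): 0.01·log₂(0.3584) = -0.0148
Sum = 0.231 bits.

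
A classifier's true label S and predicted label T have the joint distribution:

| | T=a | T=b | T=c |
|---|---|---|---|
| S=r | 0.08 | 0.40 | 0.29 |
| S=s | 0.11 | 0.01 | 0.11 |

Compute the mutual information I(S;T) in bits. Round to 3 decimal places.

0.184 bits

Marginals: p(S) = (0.7700, 0.2300), p(T) = (0.1900, 0.4100, 0.4000).
I(S;T) = H(S) + H(T) − H(S,T).
H(S) = 0.7780, H(T) = 1.5114, H(S,T) = 2.1052.
I(S;T) = 0.7780 + 1.5114 − 2.1052 = 0.184 bits.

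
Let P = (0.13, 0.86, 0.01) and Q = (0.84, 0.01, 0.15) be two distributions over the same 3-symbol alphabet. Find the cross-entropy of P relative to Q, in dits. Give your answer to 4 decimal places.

H(P,Q) = −Σ p·log₁₀ q.
  −0.13·log₁₀(0.84) = 0.00984
  −0.86·log₁₀(0.01) = 1.72000
  −0.01·log₁₀(0.15) = 0.00824
H(P,Q) = 1.7381 dits.

1.7381 dits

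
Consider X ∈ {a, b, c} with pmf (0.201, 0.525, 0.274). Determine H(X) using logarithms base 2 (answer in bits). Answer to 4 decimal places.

1.4651 bits

H(X) = −Σ p·log₂ p.
  −(0.201)·log₂(0.201) = 0.46526
  −(0.525)·log₂(0.525) = 0.48805
  −(0.274)·log₂(0.274) = 0.51176
Sum: 0.46526 + 0.48805 + 0.51176 = 1.4651 bits.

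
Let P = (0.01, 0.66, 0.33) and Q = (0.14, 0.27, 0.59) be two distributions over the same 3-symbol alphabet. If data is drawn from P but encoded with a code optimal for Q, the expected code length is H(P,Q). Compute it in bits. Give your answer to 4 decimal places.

1.5263 bits

H(P,Q) = −Σ p·log₂ q.
  −0.01·log₂(0.14) = 0.02837
  −0.66·log₂(0.27) = 1.24672
  −0.33·log₂(0.59) = 0.25120
H(P,Q) = 1.5263 bits.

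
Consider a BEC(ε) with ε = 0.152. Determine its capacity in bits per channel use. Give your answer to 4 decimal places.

0.8480 bits

Binary erasure channel: capacity C = 1 − ε.
C = 1 − 0.152 = 0.8480 bits per channel use.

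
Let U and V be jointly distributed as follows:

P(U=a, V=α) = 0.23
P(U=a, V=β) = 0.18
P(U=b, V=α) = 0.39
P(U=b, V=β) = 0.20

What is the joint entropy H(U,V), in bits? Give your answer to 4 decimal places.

1.9272 bits

H(U,V) = −Σ p(x,y)·log₂ p(x,y) over all 4 cells.
  cell (a,α): −0.23·log₂0.23 = 0.48767
  cell (a,β): −0.18·log₂0.18 = 0.44531
  cell (b,α): −0.39·log₂0.39 = 0.52980
  cell (b,β): −0.20·log₂0.20 = 0.46439
Sum = 1.9272 bits.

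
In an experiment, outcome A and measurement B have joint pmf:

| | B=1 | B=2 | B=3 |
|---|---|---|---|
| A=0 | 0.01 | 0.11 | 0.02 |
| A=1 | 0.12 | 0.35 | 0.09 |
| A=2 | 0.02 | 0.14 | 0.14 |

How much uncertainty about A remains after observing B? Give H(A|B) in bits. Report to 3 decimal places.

Chain rule: H(A|B) = H(A,B) − H(B).
Marginals: p(A) = (0.1400, 0.5600, 0.3000), p(B) = (0.1500, 0.6000, 0.2500).
H(A,B) = 2.6465 bits; H(B) = 1.3527 bits.
H(A|B) = 2.6465 − 1.3527 = 1.294 bits.

1.294 bits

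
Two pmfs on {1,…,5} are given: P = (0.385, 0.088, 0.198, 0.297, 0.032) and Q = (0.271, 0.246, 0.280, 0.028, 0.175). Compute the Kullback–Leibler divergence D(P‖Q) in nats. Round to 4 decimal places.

D(P‖Q) = Σ p·ln(p/q).
  0.385·ln(0.385/0.271) = 0.13518
  0.088·ln(0.088/0.246) = -0.09046
  0.198·ln(0.198/0.280) = -0.06861
  0.297·ln(0.297/0.028) = 0.70137
  0.032·ln(0.032/0.175) = -0.05437
D(P‖Q) = 0.6231 nats.

0.6231 nats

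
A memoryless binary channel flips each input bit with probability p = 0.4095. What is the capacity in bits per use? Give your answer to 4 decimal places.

0.0238 bits

Binary symmetric channel: C = 1 − h₂(ε) where h₂ is the binary entropy function.
h₂(0.4095) = −0.4095·log₂0.4095 − 0.5905·log₂0.5905 = 0.9762.
C = 1 − 0.9762 = 0.0238 bits per channel use.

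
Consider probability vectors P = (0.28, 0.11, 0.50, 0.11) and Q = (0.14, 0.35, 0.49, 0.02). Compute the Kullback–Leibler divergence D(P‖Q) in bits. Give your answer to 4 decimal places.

D(P‖Q) = Σ p·log₂(p/q).
  0.28·log₂(0.28/0.14) = 0.28000
  0.11·log₂(0.11/0.35) = -0.18368
  0.50·log₂(0.50/0.49) = 0.01457
  0.11·log₂(0.11/0.02) = 0.27054
D(P‖Q) = 0.3814 bits.

0.3814 bits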